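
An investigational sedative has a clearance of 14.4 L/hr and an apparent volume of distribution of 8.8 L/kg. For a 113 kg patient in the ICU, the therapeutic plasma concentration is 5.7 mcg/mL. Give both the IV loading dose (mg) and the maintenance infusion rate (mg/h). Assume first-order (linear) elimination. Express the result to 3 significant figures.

(a) 5670 mg; (b) 82.1 mg/h

Vd = 8.8 L/kg × 113 kg = 994.4 L
Loading dose = Vd × C = 994.4 × 5.7 = 5668 mg
Maintenance: replace elimination → rate = CL × Css = 14.40 × 5.7 = 82.08 mg/h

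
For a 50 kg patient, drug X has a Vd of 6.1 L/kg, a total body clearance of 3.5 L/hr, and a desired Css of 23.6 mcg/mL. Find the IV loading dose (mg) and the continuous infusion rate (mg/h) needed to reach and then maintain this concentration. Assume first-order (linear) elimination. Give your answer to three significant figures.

Vd(total) = 50 kg × 6.1 L/kg = 305.0 L
Loading: fill Vd to C_target → 305.0 L × 23.6 mg/L = 7198 mg
Maintenance infusion rate = CL × Css = 3.500 × 23.6 = 82.60 mg/h

(a) 7200 mg; (b) 82.6 mg/h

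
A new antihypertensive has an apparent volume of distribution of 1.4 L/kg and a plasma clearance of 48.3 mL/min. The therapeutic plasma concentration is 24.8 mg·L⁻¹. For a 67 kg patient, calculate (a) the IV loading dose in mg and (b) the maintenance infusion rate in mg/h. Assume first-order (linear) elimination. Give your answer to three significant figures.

(a) 2330 mg; (b) 71.9 mg/h

Vd = 1.4 L/kg × 67 kg = 93.80 L
Loading dose = Vd × C = 93.80 × 24.8 = 2326 mg
CL = 48.3 mL/min × 60/1000 = 2.898 L/h
Infusion rate = 2.898 L/h × 24.8 mg/L = 71.87 mg/h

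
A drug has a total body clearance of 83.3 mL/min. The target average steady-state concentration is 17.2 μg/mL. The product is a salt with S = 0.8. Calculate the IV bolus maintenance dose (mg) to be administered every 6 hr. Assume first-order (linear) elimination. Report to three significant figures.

CL = 83.3 mL/min = 83.3 × 0.06 = 4.998 L/h
At steady state, dose per interval replaces the amount cleared in that interval: S·D/τ = CL·Css.
D = CL × Css × τ / S = 4.998 × 17.2 × 6 / 0.8 = 644.7 mg

645 mg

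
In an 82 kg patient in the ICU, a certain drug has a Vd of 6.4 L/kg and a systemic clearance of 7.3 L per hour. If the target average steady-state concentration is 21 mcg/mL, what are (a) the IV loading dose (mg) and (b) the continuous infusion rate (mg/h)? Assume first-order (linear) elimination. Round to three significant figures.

(a) 11000 mg; (b) 153 mg/h

Total Vd = 6.4 × 82 = 524.8 L
Loading: fill Vd to C_target → 524.8 L × 21 mg/L = 11020 mg
Maintenance: replace elimination → rate = CL × Css = 7.300 × 21 = 153.3 mg/h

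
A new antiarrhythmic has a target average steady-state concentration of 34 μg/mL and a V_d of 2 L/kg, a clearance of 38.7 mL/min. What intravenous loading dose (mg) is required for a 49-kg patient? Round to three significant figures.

Vd(total) = 49 kg × 2 L/kg = 98.00 L
LD is governed by Vd — clearance does not enter the loading-dose calculation.
LD = Vd × C = 98.00 × 34.00 = 3332 mg

3330 mg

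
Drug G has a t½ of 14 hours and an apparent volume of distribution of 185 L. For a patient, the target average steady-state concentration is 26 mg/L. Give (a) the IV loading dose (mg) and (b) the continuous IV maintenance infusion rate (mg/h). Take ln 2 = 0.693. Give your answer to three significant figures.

(a) 4810 mg; (b) 238 mg/h

LD = Vd × C = 185.0 × 26 = 4810 mg
CL = 0.693 × Vd / t½ = 0.693 × 185.0 / 14 = 9.158 L/h
Infusion rate = CL × Css = 9.158 × 26 = 238.1 mg/h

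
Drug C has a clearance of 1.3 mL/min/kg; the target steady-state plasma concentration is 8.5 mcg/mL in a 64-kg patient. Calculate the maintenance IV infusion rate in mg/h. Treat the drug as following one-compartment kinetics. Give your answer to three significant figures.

CL = 1.3 mL/min/kg × 64 kg = 83.20 mL/min = 83.20 × 60/1000 = 4.992 L/h
Infusion rate = CL · Css = 4.992 L/h × 8.5 mg/L = 42.43 mg/h

42.4 mg/h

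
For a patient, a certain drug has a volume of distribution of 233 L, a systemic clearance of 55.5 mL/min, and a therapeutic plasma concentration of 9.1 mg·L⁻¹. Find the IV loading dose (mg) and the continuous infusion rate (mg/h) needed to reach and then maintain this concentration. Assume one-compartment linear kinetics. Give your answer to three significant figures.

(a) 2120 mg; (b) 30.3 mg/h

Loading: fill Vd to C_target → 233.0 L × 9.1 mg/L = 2120 mg
Convert clearance: 55.5 mL/min × 60 min/h ÷ 1000 mL/L = 3.330 L/h
Maintenance infusion rate = CL × Css = 3.330 × 9.1 = 30.30 mg/h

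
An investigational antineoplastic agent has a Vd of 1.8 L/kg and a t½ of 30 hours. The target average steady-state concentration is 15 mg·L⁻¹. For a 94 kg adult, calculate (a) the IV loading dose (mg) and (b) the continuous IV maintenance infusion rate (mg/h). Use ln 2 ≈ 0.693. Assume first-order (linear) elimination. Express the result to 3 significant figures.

(a) 2540 mg; (b) 58.6 mg/h

Vd(total) = 94 kg × 1.8 L/kg = 169.2 L
LD = Vd × C = 169.2 × 15 = 2538 mg
CL = 0.693 × Vd / t½ = 0.693 × 169.2 / 30 = 3.909 L/h
Infusion rate = CL × Css = 3.909 × 15 = 58.64 mg/h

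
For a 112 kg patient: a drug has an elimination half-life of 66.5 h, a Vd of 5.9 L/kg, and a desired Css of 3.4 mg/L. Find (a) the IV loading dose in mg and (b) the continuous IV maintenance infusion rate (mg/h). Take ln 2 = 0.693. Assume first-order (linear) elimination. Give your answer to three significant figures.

Vd(total) = 112 kg × 5.9 L/kg = 660.8 L
LD = Vd × C = 660.8 × 3.4 = 2247 mg
CL = 0.693 × Vd / t½ = 0.693 × 660.8 / 66.5 = 6.886 L/h
Infusion rate = CL × Css = 6.886 × 3.4 = 23.41 mg/h

(a) 2250 mg; (b) 23.4 mg/h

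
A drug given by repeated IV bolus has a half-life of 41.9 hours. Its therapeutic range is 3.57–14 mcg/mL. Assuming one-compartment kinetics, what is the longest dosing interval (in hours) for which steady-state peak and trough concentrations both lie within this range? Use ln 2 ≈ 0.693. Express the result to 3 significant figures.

k = 0.693 / t½ = 0.693 / 41.9 = 0.01654 h⁻¹
Between IV bolus doses, concentration decays as C = C₀·e^(−kτ), so C_peak/C_trough = e^(kτ).
τ_max = ln(C_peak/C_trough) / k = ln(14/3.57) / 0.01654 = 1.366 / 0.01654 = 82.59 h

82.6 h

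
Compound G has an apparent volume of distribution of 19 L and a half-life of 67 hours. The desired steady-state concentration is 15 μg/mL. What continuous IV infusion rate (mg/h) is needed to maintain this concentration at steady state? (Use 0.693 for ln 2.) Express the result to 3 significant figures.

k = 0.693/67 = 0.01034 h⁻¹, so CL = k·Vd = 0.01034 × 19.00 = 0.1965 L/h
Infusion rate = CL × Css = 0.1965 × 15 = 2.948 mg/h

2.95 mg/h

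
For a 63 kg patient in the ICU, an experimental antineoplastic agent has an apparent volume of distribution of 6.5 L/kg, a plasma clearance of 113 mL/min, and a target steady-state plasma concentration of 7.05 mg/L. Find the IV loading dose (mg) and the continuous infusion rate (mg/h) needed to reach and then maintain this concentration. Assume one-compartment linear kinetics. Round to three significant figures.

Vd = 6.5 L/kg × 63 kg = 409.5 L
LD = Vd · C_target = 409.5 × 7.05 = 2887 mg
CL = 113 mL/min × 60/1000 = 6.780 L/h
Maintenance: replace elimination → rate = CL × Css = 6.780 × 7.05 = 47.80 mg/h

(a) 2890 mg; (b) 47.8 mg/h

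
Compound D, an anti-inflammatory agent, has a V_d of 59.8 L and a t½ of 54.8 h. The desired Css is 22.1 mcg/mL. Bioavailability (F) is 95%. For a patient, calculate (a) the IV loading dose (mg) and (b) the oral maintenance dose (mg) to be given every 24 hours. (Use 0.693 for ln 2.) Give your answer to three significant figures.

(a) 1320 mg; (b) 422 mg

LD = Vd × C = 59.80 × 22.1 = 1322 mg
CL = 0.693 × Vd / t½ = 0.693 × 59.80 / 54.8 = 0.7562 L/h
D = CL × Css × τ / F = 0.7562 × 22.1 × 24 / 0.95 = 422.2 mg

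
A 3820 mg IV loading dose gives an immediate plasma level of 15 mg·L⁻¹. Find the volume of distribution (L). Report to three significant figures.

Immediately after an IV bolus, C₀ = Dose / Vd, so Vd = Dose / C₀.
Vd = 3820 / 15 = 254.7 L

255 L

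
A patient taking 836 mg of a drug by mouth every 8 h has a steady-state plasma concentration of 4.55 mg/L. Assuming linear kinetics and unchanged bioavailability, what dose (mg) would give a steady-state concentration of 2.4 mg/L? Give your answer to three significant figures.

441 mg

With linear kinetics, Css is proportional to dose rate (D/τ) at fixed clearance.
D₂ = D₁ × (Css,target / Css,current) = 836 × 2.4/4.55 = 441.0 mg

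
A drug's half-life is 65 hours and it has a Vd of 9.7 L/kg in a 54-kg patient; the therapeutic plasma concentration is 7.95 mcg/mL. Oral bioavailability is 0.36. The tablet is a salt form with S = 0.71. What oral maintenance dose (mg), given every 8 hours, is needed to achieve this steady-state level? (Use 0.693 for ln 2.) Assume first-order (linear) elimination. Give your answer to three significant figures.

1390 mg

Vd(total) = 54 kg × 9.7 L/kg = 523.8 L
k = 0.693/65 = 0.01066 h⁻¹, so CL = k·Vd = 0.01066 × 523.8 = 5.584 L/h
D = CL × Css × τ / F / S = 5.584 × 7.95 × 8 / 0.36 / 0.71 = 1389 mg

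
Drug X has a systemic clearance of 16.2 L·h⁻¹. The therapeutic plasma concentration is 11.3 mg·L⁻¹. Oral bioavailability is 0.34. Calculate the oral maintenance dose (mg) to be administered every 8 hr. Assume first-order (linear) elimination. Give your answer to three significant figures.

4310 mg

D = CL × Css × τ / F = 16.20 × 11.3 × 8 / 0.34 = 4307 mg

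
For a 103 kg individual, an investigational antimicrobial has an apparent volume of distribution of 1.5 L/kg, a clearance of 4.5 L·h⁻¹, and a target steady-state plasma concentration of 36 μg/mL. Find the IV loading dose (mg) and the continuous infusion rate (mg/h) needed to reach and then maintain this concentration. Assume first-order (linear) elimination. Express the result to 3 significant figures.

(a) 5560 mg; (b) 162 mg/h

Vd(total) = 103 kg × 1.5 L/kg = 154.5 L
Loading dose = Vd × C = 154.5 × 36 = 5562 mg
Infusion rate = 4.500 L/h × 36 mg/L = 162.0 mg/h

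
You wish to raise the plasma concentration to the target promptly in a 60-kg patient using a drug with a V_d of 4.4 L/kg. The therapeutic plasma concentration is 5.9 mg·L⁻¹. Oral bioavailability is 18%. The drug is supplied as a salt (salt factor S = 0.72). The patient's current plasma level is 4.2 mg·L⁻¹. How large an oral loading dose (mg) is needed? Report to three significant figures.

3460 mg

Vd = 4.4 L/kg × 60 kg = 264.0 L
Concentration deficit ΔC = 5.9 − 4.2 = 1.700 mg/L
LD = Vd × ΔC / F / S = 264.0 × 1.700 / 0.18 / 0.72 = 3463 mg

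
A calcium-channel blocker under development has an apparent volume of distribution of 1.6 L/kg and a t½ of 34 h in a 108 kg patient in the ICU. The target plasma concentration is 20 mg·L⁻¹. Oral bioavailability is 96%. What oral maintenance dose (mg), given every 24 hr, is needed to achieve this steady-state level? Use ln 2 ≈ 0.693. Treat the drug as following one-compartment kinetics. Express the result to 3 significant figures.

1760 mg

Vd = 1.6 L/kg × 108 kg = 172.8 L
k = 0.693/34 = 0.02038 h⁻¹, so CL = k·Vd = 0.02038 × 172.8 = 3.522 L/h
D = CL × Css × τ / F = 3.522 × 20 × 24 / 0.96 = 1761 mg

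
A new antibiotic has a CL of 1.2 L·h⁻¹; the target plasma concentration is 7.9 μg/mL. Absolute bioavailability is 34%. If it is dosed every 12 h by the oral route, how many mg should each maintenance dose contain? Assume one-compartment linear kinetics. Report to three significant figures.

335 mg

D = CL × Css × τ / F = 1.200 × 7.9 × 12 / 0.34 = 334.6 mg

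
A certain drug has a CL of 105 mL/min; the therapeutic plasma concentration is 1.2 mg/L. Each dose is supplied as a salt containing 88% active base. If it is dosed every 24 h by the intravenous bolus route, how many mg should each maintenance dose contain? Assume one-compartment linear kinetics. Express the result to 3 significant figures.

206 mg

CL = 105 mL/min × 60/1000 = 6.300 L/h
At steady state, dose per interval replaces the amount cleared in that interval: S·D/τ = CL·Css.
D = CL × Css × τ / S = 6.300 × 1.2 × 24 / 0.88 = 206.2 mg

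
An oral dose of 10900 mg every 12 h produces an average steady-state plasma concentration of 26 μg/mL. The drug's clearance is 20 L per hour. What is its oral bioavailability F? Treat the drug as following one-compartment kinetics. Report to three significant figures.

0.572

F·D/τ = CL·Css at steady state → F = CL·Css·τ / D.
F = 20 × 26 × 12 / 10900 = 0.572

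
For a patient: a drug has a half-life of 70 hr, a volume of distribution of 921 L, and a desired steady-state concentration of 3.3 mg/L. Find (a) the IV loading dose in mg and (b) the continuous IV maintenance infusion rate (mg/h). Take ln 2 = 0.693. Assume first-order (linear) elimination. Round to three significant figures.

LD = Vd × C = 921.0 × 3.3 = 3039 mg
CL = 0.693 × Vd / t½ = 0.693 × 921.0 / 70 = 9.118 L/h
Infusion rate = CL × Css = 9.118 × 3.3 = 30.09 mg/h

(a) 3040 mg; (b) 30.1 mg/h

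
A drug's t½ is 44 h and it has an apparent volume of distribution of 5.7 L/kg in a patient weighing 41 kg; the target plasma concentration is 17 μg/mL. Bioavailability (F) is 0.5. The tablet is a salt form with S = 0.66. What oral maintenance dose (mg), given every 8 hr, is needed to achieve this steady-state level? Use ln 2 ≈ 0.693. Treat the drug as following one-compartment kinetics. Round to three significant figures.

1520 mg

Total Vd = 5.7 × 41 = 233.7 L
CL = 0.693 × Vd / t½ = 0.693 × 233.7 / 44 = 3.681 L/h
D = CL × Css × τ / F / S = 3.681 × 17 × 8 / 0.5 / 0.66 = 1517 mg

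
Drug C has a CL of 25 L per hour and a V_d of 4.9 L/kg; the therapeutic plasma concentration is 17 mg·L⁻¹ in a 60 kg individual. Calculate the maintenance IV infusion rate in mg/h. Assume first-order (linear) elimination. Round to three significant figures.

R₀ = 25.00 × 17 = 425.0 mg/h

425 mg/h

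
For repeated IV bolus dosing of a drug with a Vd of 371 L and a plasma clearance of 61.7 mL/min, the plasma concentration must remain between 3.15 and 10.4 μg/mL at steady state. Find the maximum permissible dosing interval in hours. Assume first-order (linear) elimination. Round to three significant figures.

120 h

CL = 61.7 mL/min = 61.7 × 0.06 = 3.702 L/h
k = CL / Vd = 3.702 / 371.0 = 0.009978 h⁻¹
Between IV bolus doses, concentration decays as C = C₀·e^(−kτ), so C_peak/C_trough = e^(kτ).
τ_max = ln(C_peak/C_trough) / k = ln(10.4/3.15) / 0.009978 = 1.194 / 0.009978 = 119.7 h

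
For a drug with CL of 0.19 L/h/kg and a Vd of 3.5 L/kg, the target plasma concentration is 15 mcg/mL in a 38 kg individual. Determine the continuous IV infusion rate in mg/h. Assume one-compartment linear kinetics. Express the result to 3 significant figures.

CL = 0.19 L/h/kg × 38 kg = 7.220 L/h
Rate = CL × Css = 7.220 × 15 = 108.3 mg/h

108 mg/h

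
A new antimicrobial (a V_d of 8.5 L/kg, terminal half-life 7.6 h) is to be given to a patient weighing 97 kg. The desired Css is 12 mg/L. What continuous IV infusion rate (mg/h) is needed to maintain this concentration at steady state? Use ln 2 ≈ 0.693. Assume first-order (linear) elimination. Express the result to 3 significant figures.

902 mg/h

Vd(total) = 97 kg × 8.5 L/kg = 824.5 L
k = 0.693/7.6 = 0.09118 h⁻¹, so CL = k·Vd = 0.09118 × 824.5 = 75.18 L/h
Infusion rate = CL × Css = 75.18 × 12 = 902.2 mg/h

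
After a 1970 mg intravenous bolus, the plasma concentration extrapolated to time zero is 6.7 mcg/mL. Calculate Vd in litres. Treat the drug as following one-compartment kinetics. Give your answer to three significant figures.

Immediately after an IV bolus, C₀ = Dose / Vd, so Vd = Dose / C₀.
Vd = 1970 / 6.7 = 294.0 L

294 L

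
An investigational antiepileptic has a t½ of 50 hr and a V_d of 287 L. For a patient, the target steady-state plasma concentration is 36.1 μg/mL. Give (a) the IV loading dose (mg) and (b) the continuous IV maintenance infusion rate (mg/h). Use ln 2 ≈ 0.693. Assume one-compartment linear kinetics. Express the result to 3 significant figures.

(a) 10400 mg; (b) 144 mg/h

LD = Vd × C = 287.0 × 36.1 = 10360 mg
CL = 0.693 × Vd / t½ = 0.693 × 287.0 / 50 = 3.978 L/h
Infusion rate = CL × Css = 3.978 × 36.1 = 143.6 mg/h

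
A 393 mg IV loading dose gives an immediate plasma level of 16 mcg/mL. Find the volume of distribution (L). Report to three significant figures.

24.6 L

Immediately after an IV bolus, C₀ = Dose / Vd, so Vd = Dose / C₀.
Vd = 393 / 16 = 24.56 L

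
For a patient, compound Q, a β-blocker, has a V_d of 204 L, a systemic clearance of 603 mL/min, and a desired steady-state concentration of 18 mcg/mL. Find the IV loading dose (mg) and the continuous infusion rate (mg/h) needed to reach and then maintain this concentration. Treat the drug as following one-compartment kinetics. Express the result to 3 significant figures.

Loading dose = Vd × C = 204.0 × 18 = 3672 mg
CL = 603 mL/min = 603 × 0.06 = 36.18 L/h
Maintenance: replace elimination → rate = CL × Css = 36.18 × 18 = 651.2 mg/h

(a) 3670 mg; (b) 651 mg/h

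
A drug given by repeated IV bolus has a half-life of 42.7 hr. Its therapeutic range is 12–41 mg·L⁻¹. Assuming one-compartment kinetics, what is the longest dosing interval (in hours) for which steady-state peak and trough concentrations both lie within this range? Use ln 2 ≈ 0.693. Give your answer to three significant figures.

k = 0.693 / t½ = 0.693 / 42.7 = 0.01623 h⁻¹
Between IV bolus doses, concentration decays as C = C₀·e^(−kτ), so C_peak/C_trough = e^(kτ).
τ_max = ln(C_peak/C_trough) / k = ln(41/12) / 0.01623 = 1.229 / 0.01623 = 75.72 h

75.7 h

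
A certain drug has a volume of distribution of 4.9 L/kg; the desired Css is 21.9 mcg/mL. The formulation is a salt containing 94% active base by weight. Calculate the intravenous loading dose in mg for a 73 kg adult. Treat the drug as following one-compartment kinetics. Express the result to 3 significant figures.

8330 mg

Vd(total) = 73 kg × 4.9 L/kg = 357.7 L
LD = Vd × C / S = 357.7 × 21.90 / 0.94 = 8334 mg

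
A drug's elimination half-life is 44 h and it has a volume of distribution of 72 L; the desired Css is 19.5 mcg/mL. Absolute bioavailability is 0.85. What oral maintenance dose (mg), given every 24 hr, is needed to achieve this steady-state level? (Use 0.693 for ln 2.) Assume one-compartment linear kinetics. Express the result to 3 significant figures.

k = 0.693/44 = 0.01575 h⁻¹, so CL = k·Vd = 0.01575 × 72.00 = 1.134 L/h
D = CL × Css × τ / F = 1.134 × 19.5 × 24 / 0.85 = 624.4 mg

624 mg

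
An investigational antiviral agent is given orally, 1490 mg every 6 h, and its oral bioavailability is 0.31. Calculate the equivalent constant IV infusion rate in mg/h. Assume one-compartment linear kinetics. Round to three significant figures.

77.0 mg/h

Equivalent systemic input: infusion rate = F·D/τ.
Rate = 0.31 × 1490 / 6 = 76.98 mg/h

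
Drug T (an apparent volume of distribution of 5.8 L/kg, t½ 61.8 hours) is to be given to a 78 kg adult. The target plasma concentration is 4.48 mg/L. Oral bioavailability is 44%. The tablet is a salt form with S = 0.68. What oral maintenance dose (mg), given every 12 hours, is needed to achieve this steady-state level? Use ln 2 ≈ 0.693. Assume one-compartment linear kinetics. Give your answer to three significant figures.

912 mg

Total Vd = 5.8 × 78 = 452.4 L
CL = 0.693 × Vd / t½ = 0.693 × 452.4 / 61.8 = 5.073 L/h
D = CL × Css × τ / F / S = 5.073 × 4.48 × 12 / 0.44 / 0.68 = 911.5 mg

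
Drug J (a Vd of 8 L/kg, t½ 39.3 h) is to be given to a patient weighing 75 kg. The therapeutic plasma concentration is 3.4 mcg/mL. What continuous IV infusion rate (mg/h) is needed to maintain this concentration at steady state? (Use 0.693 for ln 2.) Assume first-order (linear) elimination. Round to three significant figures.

36.0 mg/h

Vd(total) = 75 kg × 8 L/kg = 600.0 L
CL = 0.693 × Vd / t½ = 0.693 × 600.0 / 39.3 = 10.58 L/h
Infusion rate = CL × Css = 10.58 × 3.4 = 35.97 mg/h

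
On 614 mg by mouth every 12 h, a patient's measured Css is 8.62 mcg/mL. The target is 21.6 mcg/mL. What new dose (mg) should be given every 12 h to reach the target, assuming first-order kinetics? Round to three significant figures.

With linear kinetics, Css is proportional to dose rate (D/τ) at fixed clearance.
D₂ = D₁ × (Css,target / Css,current) = 614 × 21.6/8.62 = 1539 mg

1540 mg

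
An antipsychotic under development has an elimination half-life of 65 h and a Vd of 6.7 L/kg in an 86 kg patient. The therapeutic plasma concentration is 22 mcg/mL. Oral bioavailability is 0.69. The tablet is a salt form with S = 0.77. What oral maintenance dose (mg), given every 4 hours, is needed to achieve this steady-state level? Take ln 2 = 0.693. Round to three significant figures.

Total Vd = 6.7 × 86 = 576.2 L
k = 0.693/65 = 0.01066 h⁻¹, so CL = k·Vd = 0.01066 × 576.2 = 6.142 L/h
D = CL × Css × τ / F / S = 6.142 × 22 × 4 / 0.69 / 0.77 = 1017 mg

1020 mg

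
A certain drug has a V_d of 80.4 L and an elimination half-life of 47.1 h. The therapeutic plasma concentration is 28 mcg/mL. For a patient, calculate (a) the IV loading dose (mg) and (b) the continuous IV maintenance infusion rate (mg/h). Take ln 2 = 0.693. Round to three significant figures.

LD = Vd × C = 80.40 × 28 = 2251 mg
CL = 0.693 × Vd / t½ = 0.693 × 80.40 / 47.1 = 1.183 L/h
Infusion rate = CL × Css = 1.183 × 28 = 33.12 mg/h

(a) 2250 mg; (b) 33.1 mg/h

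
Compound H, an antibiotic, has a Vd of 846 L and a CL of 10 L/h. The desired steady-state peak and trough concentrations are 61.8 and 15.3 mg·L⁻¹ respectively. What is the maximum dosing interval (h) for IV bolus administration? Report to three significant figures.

118 h

k = CL / Vd = 10.00 / 846.0 = 0.01182 h⁻¹
Between IV bolus doses, concentration decays as C = C₀·e^(−kτ), so C_peak/C_trough = e^(kτ).
τ_max = ln(C_peak/C_trough) / k = ln(61.8/15.3) / 0.01182 = 1.396 / 0.01182 = 118.1 h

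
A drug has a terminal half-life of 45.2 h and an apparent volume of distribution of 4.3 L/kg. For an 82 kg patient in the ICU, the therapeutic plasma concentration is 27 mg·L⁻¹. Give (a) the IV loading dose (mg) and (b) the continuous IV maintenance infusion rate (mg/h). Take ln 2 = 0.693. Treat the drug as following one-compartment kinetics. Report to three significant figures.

Total Vd = 4.3 × 82 = 352.6 L
LD = Vd × C = 352.6 × 27 = 9520 mg
CL = 0.693 × Vd / t½ = 0.693 × 352.6 / 45.2 = 5.406 L/h
Infusion rate = CL × Css = 5.406 × 27 = 146.0 mg/h

(a) 9520 mg; (b) 146 mg/h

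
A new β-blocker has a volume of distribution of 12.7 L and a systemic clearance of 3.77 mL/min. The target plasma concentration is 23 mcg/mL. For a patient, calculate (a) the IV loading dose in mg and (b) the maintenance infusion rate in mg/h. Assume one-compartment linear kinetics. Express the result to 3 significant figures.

LD = Vd · C_target = 12.70 × 23 = 292.1 mg
CL = 3.77 mL/min × 60/1000 = 0.2262 L/h
Maintenance infusion rate = CL × Css = 0.2262 × 23 = 5.203 mg/h

(a) 292 mg; (b) 5.20 mg/h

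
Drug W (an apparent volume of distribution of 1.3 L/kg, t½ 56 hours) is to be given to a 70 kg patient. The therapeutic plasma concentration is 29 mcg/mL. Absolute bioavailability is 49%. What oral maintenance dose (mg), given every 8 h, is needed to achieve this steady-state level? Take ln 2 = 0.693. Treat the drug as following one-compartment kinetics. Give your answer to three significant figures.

533 mg

Total Vd = 1.3 × 70 = 91.00 L
CL = ln 2 · Vd / t½ = 0.693 × 91.00 / 56 = 1.126 L/h
D = CL × Css × τ / F = 1.126 × 29 × 8 / 0.49 = 533.1 mg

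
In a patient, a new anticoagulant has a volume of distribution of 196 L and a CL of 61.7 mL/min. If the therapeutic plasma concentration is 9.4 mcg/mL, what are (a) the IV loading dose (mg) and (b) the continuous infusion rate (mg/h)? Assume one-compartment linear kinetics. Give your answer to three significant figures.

(a) 1840 mg; (b) 34.8 mg/h

Loading: fill Vd to C_target → 196.0 L × 9.4 mg/L = 1842 mg
Convert clearance: 61.7 mL/min × 60 min/h ÷ 1000 mL/L = 3.702 L/h
Maintenance infusion rate = CL × Css = 3.702 × 9.4 = 34.80 mg/h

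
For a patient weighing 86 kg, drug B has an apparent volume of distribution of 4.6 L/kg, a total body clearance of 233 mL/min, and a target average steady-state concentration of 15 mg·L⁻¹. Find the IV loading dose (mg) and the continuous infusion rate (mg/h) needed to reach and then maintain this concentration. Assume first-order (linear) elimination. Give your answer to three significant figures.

(a) 5930 mg; (b) 210 mg/h

Total Vd = 4.6 × 86 = 395.6 L
LD = Vd · C_target = 395.6 × 15 = 5934 mg
Convert clearance: 233 mL/min × 60 min/h ÷ 1000 mL/L = 13.98 L/h
Infusion rate = 13.98 L/h × 15 mg/L = 209.7 mg/h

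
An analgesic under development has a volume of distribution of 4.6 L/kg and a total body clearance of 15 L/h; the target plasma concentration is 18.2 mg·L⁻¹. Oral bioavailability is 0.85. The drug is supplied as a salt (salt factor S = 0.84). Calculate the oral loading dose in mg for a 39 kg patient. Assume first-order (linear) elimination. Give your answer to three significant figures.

Vd = 4.6 L/kg × 39 kg = 179.4 L
The loading dose fills Vd to the target concentration.
LD = Vd × C / F / S = 179.4 × 18.20 / 0.85 / 0.84 = 4573 mg

4570 mg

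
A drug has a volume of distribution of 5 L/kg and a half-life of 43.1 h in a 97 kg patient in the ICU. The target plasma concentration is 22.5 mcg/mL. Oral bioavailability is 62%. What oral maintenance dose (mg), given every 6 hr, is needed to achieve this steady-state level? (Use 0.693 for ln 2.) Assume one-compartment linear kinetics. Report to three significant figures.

Vd(total) = 97 kg × 5 L/kg = 485.0 L
CL = 0.693 × Vd / t½ = 0.693 × 485.0 / 43.1 = 7.798 L/h
D = CL × Css × τ / F = 7.798 × 22.5 × 6 / 0.62 = 1698 mg

1700 mg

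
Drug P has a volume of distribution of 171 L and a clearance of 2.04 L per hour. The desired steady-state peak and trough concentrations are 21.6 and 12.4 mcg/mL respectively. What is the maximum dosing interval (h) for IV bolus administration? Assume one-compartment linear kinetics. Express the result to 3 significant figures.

k = CL / Vd = 2.040 / 171.0 = 0.01193 h⁻¹
Between IV bolus doses, concentration decays as C = C₀·e^(−kτ), so C_peak/C_trough = e^(kτ).
τ_max = ln(C_peak/C_trough) / k = ln(21.6/12.4) / 0.01193 = 0.5550 / 0.01193 = 46.52 h

46.5 h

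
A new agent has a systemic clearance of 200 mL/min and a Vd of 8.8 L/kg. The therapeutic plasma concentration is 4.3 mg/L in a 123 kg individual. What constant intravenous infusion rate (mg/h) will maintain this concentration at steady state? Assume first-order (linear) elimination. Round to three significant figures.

51.6 mg/h

CL = 200 mL/min × 60/1000 = 12.00 L/h
At steady state, infusion rate equals elimination rate: rate in = CL × Css.
R₀ = 12.00 × 4.3 = 51.60 mg/h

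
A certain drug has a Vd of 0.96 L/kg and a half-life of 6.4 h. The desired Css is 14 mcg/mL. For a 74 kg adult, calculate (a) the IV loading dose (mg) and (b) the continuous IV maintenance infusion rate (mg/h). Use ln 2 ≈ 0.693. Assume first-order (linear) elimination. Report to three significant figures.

(a) 995 mg; (b) 108 mg/h

Vd(total) = 74 kg × 0.96 L/kg = 71.04 L
LD = Vd × C = 71.04 × 14 = 994.6 mg
CL = 0.693 × Vd / t½ = 0.693 × 71.04 / 6.4 = 7.692 L/h
Infusion rate = CL × Css = 7.692 × 14 = 107.7 mg/h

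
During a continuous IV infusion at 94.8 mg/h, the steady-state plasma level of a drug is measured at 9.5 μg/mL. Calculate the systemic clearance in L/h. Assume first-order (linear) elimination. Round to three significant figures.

9.98 L/h

At steady state, infusion rate = CL × Css, so CL = rate / Css.
CL = 94.8 / 9.5 = 9.979 L/h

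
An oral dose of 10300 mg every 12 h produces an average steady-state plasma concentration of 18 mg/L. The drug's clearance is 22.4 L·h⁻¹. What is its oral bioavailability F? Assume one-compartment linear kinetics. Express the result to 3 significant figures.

0.470

F·D/τ = CL·Css at steady state → F = CL·Css·τ / D.
F = 22.4 × 18 × 12 / 10300 = 0.470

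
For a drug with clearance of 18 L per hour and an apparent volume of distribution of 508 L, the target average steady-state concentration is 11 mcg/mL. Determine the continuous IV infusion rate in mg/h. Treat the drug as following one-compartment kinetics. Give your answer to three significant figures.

R₀ = 18.00 × 11 = 198.0 mg/h

198 mg/h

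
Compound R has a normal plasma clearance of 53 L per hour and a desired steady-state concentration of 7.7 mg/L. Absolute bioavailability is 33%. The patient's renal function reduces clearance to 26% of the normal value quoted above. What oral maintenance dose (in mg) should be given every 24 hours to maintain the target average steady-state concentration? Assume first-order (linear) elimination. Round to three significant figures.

7720 mg

Patient clearance = 0.26 × 53.00 = 13.78 L/h
D = CL × Css × τ / F = 13.78 × 7.7 × 24 / 0.33 = 7717 mg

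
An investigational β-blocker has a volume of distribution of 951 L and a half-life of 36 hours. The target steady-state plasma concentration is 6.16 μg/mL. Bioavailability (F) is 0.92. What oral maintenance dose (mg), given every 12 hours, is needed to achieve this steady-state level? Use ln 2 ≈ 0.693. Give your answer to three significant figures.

1470 mg

CL = 0.693 × Vd / t½ = 0.693 × 951.0 / 36 = 18.31 L/h
D = CL × Css × τ / F = 18.31 × 6.16 × 12 / 0.92 = 1471 mg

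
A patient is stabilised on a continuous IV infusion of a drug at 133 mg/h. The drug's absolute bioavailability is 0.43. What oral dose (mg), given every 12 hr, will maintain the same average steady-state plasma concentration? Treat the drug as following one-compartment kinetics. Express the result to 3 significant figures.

To maintain the same Css, the systemic dosing rate must be unchanged: F·D/τ = infusion rate.
D = rate × τ / F = 133 × 12 / 0.43 = 3712 mg

3710 mg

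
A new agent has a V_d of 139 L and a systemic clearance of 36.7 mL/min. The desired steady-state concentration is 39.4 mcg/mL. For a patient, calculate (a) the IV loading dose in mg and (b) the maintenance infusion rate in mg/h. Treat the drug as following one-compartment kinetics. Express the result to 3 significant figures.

(a) 5480 mg; (b) 86.8 mg/h

Loading: fill Vd to C_target → 139.0 L × 39.4 mg/L = 5477 mg
CL = 36.7 mL/min = 36.7 × 0.06 = 2.202 L/h
Maintenance infusion rate = CL × Css = 2.202 × 39.4 = 86.76 mg/h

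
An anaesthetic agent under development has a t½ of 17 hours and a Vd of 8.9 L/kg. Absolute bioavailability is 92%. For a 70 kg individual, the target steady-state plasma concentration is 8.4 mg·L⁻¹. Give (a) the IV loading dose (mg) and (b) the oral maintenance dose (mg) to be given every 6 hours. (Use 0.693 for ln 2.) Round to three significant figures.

Vd = 8.9 L/kg × 70 kg = 623.0 L
LD = Vd × C = 623.0 × 8.4 = 5233 mg
CL = 0.693 × Vd / t½ = 0.693 × 623.0 / 17 = 25.40 L/h
D = CL × Css × τ / F = 25.40 × 8.4 × 6 / 0.92 = 1391 mg

(a) 5230 mg; (b) 1390 mg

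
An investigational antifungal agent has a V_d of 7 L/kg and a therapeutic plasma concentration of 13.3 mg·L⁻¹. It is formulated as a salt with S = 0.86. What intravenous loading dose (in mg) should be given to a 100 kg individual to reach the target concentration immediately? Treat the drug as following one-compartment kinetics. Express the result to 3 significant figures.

Vd(total) = 100 kg × 7 L/kg = 700.0 L
The loading dose fills Vd to the target concentration.
LD = Vd × C / S = 700.0 × 13.30 / 0.86 = 10830 mg

10800 mg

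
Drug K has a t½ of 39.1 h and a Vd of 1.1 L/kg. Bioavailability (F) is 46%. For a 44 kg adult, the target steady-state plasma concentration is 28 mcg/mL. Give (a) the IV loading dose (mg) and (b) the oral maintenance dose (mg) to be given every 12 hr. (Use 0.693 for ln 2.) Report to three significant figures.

(a) 1360 mg; (b) 627 mg

Total Vd = 1.1 × 44 = 48.40 L
LD = Vd × C = 48.40 × 28 = 1355 mg
CL = 0.693 × Vd / t½ = 0.693 × 48.40 / 39.1 = 0.8578 L/h
D = CL × Css × τ / F = 0.8578 × 28 × 12 / 0.46 = 626.6 mg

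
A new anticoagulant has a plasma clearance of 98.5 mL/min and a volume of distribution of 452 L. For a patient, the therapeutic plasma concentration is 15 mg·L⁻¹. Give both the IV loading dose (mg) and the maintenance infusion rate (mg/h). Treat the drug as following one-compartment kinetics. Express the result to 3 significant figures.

(a) 6780 mg; (b) 88.7 mg/h

LD = Vd · C_target = 452.0 × 15 = 6780 mg
CL = 98.5 mL/min × 60/1000 = 5.910 L/h
Infusion rate = 5.910 L/h × 15 mg/L = 88.65 mg/h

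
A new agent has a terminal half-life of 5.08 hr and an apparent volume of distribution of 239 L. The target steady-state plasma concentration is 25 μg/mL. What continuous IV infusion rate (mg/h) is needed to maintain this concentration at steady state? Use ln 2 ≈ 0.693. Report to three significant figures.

815 mg/h

k = 0.693/5.08 = 0.1364 h⁻¹, so CL = k·Vd = 0.1364 × 239.0 = 32.60 L/h
Infusion rate = CL × Css = 32.60 × 25 = 815.0 mg/h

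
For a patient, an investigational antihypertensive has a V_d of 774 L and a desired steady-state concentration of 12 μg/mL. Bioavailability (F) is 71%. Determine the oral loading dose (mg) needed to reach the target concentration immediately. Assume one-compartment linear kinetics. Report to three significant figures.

LD = Vd × C / F = 774.0 × 12.00 / 0.71 = 13080 mg

13100 mg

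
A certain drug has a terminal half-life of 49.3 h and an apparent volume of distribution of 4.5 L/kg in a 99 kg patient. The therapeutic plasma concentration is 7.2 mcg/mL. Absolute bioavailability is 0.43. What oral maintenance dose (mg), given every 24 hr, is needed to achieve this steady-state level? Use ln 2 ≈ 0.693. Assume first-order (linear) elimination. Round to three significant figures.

Vd = 4.5 L/kg × 99 kg = 445.5 L
CL = 0.693 × Vd / t½ = 0.693 × 445.5 / 49.3 = 6.262 L/h
D = CL × Css × τ / F = 6.262 × 7.2 × 24 / 0.43 = 2516 mg

2520 mg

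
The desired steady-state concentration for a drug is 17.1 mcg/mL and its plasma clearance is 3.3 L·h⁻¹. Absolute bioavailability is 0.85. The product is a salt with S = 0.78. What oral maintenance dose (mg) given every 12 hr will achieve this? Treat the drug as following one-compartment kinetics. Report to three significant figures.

D = CL × Css × τ / F / S = 3.300 × 17.1 × 12 / 0.85 / 0.78 = 1021 mg

1020 mg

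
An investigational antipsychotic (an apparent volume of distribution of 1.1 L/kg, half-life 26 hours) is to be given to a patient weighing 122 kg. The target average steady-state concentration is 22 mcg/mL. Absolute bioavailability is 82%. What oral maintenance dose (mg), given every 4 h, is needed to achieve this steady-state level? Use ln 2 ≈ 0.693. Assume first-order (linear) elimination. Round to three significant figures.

384 mg

Vd(total) = 122 kg × 1.1 L/kg = 134.2 L
CL = 0.693 × Vd / t½ = 0.693 × 134.2 / 26 = 3.577 L/h
D = CL × Css × τ / F = 3.577 × 22 × 4 / 0.82 = 383.9 mg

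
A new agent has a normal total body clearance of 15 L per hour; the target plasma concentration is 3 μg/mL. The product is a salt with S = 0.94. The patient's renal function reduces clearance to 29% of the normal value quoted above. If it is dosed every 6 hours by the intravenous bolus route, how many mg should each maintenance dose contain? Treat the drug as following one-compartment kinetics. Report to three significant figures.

83.3 mg

Patient clearance = 0.29 × 15.00 = 4.350 L/h
D = CL × Css × τ / S = 4.350 × 3 × 6 / 0.94 = 83.30 mg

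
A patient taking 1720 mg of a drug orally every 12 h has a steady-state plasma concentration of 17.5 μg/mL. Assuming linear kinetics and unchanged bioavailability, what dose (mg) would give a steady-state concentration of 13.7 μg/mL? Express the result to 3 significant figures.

1350 mg

For first-order elimination, Css ∝ F·D/(CL·τ); F and CL are unchanged, so Css ∝ D/τ.
D₂ = D₁ × (Css,target / Css,current) = 1720 × 13.7/17.5 = 1347 mg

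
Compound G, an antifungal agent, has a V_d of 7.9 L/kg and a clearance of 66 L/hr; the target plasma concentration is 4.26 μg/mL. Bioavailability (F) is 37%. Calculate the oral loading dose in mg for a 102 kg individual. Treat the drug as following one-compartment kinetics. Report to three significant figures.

Vd = 7.9 L/kg × 102 kg = 805.8 L
LD = Vd × C / F = 805.8 × 4.260 / 0.37 = 9278 mg

9280 mg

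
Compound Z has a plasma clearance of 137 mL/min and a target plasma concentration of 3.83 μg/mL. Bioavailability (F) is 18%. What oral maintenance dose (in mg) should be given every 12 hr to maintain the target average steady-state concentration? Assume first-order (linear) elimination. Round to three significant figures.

CL = 137 mL/min × 60/1000 = 8.220 L/h
D = CL × Css × τ / F = 8.220 × 3.83 × 12 / 0.18 = 2099 mg

2100 mg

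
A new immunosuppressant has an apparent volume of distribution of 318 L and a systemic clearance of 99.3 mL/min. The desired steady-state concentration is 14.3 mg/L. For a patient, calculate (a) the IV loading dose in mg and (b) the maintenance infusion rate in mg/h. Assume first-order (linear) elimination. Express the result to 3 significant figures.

Loading: fill Vd to C_target → 318.0 L × 14.3 mg/L = 4547 mg
CL = 99.3 mL/min × 60/1000 = 5.958 L/h
Infusion rate = 5.958 L/h × 14.3 mg/L = 85.20 mg/h

(a) 4550 mg; (b) 85.2 mg/h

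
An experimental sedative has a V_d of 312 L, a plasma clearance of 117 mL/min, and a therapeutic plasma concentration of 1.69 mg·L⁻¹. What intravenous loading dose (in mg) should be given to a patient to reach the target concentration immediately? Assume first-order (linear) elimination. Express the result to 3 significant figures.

LD = Vd × C = 312.0 × 1.690 = 527.3 mg

527 mg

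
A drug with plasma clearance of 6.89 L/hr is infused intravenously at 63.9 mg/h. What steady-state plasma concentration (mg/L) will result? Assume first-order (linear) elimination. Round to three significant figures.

Css = rate / CL = 63.9 / 6.890 = 9.274 mg/L

9.27 mg/L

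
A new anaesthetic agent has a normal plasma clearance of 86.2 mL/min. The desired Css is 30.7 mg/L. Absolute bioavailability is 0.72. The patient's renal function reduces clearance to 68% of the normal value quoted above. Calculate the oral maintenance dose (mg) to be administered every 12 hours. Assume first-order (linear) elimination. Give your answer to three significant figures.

CL = 86.2 mL/min × 60/1000 = 5.172 L/h
Patient clearance = 0.68 × 5.172 = 3.517 L/h
D = CL × Css × τ / F = 3.517 × 30.7 × 12 / 0.72 = 1800 mg

1800 mg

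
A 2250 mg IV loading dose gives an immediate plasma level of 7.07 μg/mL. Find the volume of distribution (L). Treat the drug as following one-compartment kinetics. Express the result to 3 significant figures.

318 L

Immediately after an IV bolus, C₀ = Dose / Vd, so Vd = Dose / C₀.
Vd = 2250 / 7.07 = 318.2 L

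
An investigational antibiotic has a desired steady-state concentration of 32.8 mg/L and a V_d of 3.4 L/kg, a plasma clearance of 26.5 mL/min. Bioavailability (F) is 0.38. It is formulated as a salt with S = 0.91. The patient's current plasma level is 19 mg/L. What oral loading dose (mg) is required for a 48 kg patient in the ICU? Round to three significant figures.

6510 mg

Vd = 3.4 L/kg × 48 kg = 163.2 L
Concentration deficit ΔC = 32.8 − 19 = 13.80 mg/L
LD = Vd × ΔC / F / S = 163.2 × 13.80 / 0.38 / 0.91 = 6513 mg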